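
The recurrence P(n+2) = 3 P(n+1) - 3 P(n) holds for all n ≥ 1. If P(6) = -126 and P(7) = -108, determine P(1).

4

Rearranging, P(n-2) = (P(n) - 3 P(n-1)) / -3.
P(5) = (-108 - 3*(-126)) / -3 = 270/-3 = -90
P(4) = (-126 - 3*(-90)) / -3 = 144/-3 = -48
P(3) = (-90 - 3*(-48)) / -3 = 54/-3 = -18
P(2) = (-48 - 3*(-18)) / -3 = 6/-3 = -2
P(1) = (-18 - 3*(-2)) / -3 = -12/-3 = 4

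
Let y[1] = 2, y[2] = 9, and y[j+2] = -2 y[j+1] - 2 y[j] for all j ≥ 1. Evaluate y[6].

-36

y[3] = -2(9) - 2(2) = -22
y[4] = -2(-22) - 2(9) = 26
y[5] = -2(26) - 2(-22) = -8
y[6] = -2(-8) - 2(26) = -36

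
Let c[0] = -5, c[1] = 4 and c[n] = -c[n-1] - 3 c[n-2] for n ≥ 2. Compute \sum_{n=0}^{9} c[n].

383

c[2] = -4 - 3·(-5) = 11
c[3] = -11 - 3·4 = -23
c[4] = -(-23) - 3·11 = -10
c[5] = -(-10) - 3·(-23) = 79
c[6] = -79 - 3·(-10) = -49
c[7] = -(-49) - 3·79 = -188
c[8] = -(-188) - 3·(-49) = 335
c[9] = -335 - 3·(-188) = 229
Sum = (-5) + 4 + 11 + (-23) + (-10) + 79 + (-49) + (-188) + 335 + 229 = 383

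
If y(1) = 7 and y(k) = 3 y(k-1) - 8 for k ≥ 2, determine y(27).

7625597484991

The fixed point is -8/(1 - 3) = 4, so y(k) - 4 = 3(y(k-1) - 4).
Hence y(k) = 3·3^{k-1} + 4.
y(27) = 3·3^{26} + 4 = 3·2541865828329 + 4 = 7625597484991.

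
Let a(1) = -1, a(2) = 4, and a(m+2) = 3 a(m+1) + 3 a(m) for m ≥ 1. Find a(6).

a(3) = 3*4 + 3*(-1) = 9
a(4) = 3*9 + 3*4 = 39
a(5) = 3*39 + 3*9 = 144
a(6) = 3*144 + 3*39 = 549

549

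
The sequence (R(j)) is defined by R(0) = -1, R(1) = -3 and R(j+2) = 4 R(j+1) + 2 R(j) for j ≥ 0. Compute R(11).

R(2) = 4·(-3) + 2·(-1) = -14
R(3) = 4·(-14) + 2·(-3) = -62
R(4) = 4·(-62) + 2·(-14) = -276
R(5) = 4·(-276) + 2·(-62) = -1228
R(6) = 4·(-1228) + 2·(-276) = -5464
R(7) = 4·(-5464) + 2·(-1228) = -24312
R(8) = 4·(-24312) + 2·(-5464) = -108176
R(9) = 4·(-108176) + 2·(-24312) = -481328
R(10) = 4·(-481328) + 2·(-108176) = -2141664
R(11) = 4·(-2141664) + 2·(-481328) = -9529312

-9529312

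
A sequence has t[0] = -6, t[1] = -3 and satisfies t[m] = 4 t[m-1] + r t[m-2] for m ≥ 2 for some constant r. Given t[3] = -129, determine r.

t[2] = -12 - 6r
t[3] = -48 - 27r
So -48 - 27r = -129, giving r = 3.

3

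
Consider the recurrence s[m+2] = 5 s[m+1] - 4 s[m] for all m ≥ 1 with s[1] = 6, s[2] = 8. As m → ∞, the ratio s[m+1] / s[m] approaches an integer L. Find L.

The characteristic equation is r^2 - 5r + 4 = 0, which factors as (r - 4)(r - 1) = 0.
So the roots are 4 and 1. Since |4| > |1| and the coefficient of 4^m is non-zero, the ratio tends to 4.

4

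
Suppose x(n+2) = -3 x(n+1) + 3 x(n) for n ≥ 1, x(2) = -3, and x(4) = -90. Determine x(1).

6

Let x(1) = y.
x(3) = 9 + 3y
x(4) = -36 - 9y
So -36 - 9y = -90, giving y = 6.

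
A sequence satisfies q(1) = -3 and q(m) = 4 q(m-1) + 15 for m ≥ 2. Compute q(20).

The fixed point is 15/(1 - 4) = -5, so q(m) + 5 = 4(q(m-1) + 5).
Hence q(m) = 2·4^{m-1} - 5.
q(20) = 2·4^{19} - 5 = 2·274877906944 - 5 = 549755813883.

549755813883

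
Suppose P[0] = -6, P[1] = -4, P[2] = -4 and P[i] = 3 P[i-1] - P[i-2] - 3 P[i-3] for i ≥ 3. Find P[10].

4364

P[3] = 3·(-4) - (-4) - 3·(-6) = 10
P[4] = 3·10 - (-4) - 3·(-4) = 46
P[5] = 3·46 - 10 - 3·(-4) = 140
P[6] = 3·140 - 46 - 3·10 = 344
P[7] = 3·344 - 140 - 3·46 = 754
P[8] = 3·754 - 344 - 3·140 = 1498
P[9] = 3·1498 - 754 - 3·344 = 2708
P[10] = 3·2708 - 1498 - 3·754 = 4364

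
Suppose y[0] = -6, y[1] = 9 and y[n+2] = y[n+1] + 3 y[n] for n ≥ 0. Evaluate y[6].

y[2] = 9 + 3·(-6) = -9
y[3] = (-9) + 3·9 = 18
y[4] = 18 + 3·(-9) = -9
y[5] = (-9) + 3·18 = 45
y[6] = 45 + 3·(-9) = 18

18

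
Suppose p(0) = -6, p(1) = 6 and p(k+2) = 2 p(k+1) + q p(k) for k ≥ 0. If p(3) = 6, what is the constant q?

p(2) = 12 - 6q
p(3) = 24 - 6q
So 24 - 6q = 6, giving q = 3.

3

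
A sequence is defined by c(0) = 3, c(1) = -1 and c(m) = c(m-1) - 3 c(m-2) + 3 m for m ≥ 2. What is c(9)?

c(2) = (-1) - 3·3 + 6 = -4
c(3) = (-4) - 3·(-1) + 9 = 8
c(4) = 8 - 3·(-4) + 12 = 32
c(5) = 32 - 3·8 + 15 = 23
c(6) = 23 - 3·32 + 18 = -55
c(7) = (-55) - 3·23 + 21 = -103
c(8) = (-103) - 3·(-55) + 24 = 86
c(9) = 86 - 3·(-103) + 27 = 422

422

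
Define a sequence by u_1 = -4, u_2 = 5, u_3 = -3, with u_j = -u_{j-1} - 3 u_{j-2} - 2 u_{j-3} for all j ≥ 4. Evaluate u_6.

u_4 = -(-3) - 3·5 - 2·(-4) = -4
u_5 = -(-4) - 3·(-3) - 2·5 = 3
u_6 = -3 - 3·(-4) - 2·(-3) = 15

15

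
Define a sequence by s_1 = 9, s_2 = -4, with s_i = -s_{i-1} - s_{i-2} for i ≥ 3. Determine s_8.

s_3 = -(-4) - 9 = -5
s_4 = -(-5) - (-4) = 9
s_5 = -9 - (-5) = -4
s_6 = -(-4) - 9 = -5
s_7 = -(-5) - (-4) = 9
s_8 = -9 - (-5) = -4

-4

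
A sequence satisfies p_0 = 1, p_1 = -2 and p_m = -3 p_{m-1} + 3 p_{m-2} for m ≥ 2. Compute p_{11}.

-1416933

p_2 = -3*(-2) + 3*1 = 9
p_3 = -3*9 + 3*(-2) = -33
p_4 = -3*(-33) + 3*9 = 126
p_5 = -3*126 + 3*(-33) = -477
p_6 = -3*(-477) + 3*126 = 1809
p_7 = -3*1809 + 3*(-477) = -6858
p_8 = -3*(-6858) + 3*1809 = 26001
p_9 = -3*26001 + 3*(-6858) = -98577
p_{10} = -3*(-98577) + 3*26001 = 373734
p_{11} = -3*373734 + 3*(-98577) = -1416933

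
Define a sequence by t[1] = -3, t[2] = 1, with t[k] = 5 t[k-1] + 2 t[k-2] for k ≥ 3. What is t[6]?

-91

t[3] = 5·1 + 2·(-3) = -1
t[4] = 5·(-1) + 2·1 = -3
t[5] = 5·(-3) + 2·(-1) = -17
t[6] = 5·(-17) + 2·(-3) = -91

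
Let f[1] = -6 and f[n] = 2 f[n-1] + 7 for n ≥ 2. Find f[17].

The fixed point is 7/(1 - 2) = -7, so f[n] + 7 = 2(f[n-1] + 7).
Hence f[n] = 1·2^{n-1} - 7.
f[17] = 1·2^{16} - 7 = 1·65536 - 7 = 65529.

65529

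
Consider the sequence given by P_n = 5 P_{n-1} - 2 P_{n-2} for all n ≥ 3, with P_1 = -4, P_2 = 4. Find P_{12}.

P_3 = 5(4) - 2(-4) = 28
P_4 = 5(28) - 2(4) = 132
P_5 = 5(132) - 2(28) = 604
P_6 = 5(604) - 2(132) = 2756
P_7 = 5(2756) - 2(604) = 12572
P_8 = 5(12572) - 2(2756) = 57348
P_9 = 5(57348) - 2(12572) = 261596
P_{10} = 5(261596) - 2(57348) = 1193284
P_{11} = 5(1193284) - 2(261596) = 5443228
P_{12} = 5(5443228) - 2(1193284) = 24829572

24829572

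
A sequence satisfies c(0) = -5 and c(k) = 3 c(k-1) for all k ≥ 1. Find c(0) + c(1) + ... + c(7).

c(1) = 3·(-5) = -15
c(2) = 3·(-15) = -45
c(3) = 3·(-45) = -135
c(4) = 3·(-135) = -405
c(5) = 3·(-405) = -1215
c(6) = 3·(-1215) = -3645
c(7) = 3·(-3645) = -10935
Sum = (-5) + (-15) + (-45) + (-135) + (-405) + (-1215) + (-3645) + (-10935) = -16400

-16400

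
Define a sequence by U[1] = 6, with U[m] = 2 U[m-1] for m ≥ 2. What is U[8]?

768

U[2] = 2(6) = 12
U[3] = 2(12) = 24
U[4] = 2(24) = 48
U[5] = 2(48) = 96
U[6] = 2(96) = 192
U[7] = 2(192) = 384
U[8] = 2(384) = 768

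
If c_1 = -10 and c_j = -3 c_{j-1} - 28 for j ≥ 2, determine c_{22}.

The fixed point is -28/(1 + 3) = -7, so c_j + 7 = -3(c_{j-1} + 7).
Hence c_j = -3·(-3)^{j-1} - 7.
c_{22} = -3·(-3)^{21} - 7 = -3·-10460353203 - 7 = 31381059602.

31381059602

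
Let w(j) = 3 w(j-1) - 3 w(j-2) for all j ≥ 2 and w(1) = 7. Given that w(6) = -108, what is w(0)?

4

Let w(0) = z.
w(2) = 21 - 3z
w(3) = 42 - 9z
w(4) = 63 - 18z
w(5) = 63 - 27z
w(6) = -27z
So -27z = -108, giving z = 4.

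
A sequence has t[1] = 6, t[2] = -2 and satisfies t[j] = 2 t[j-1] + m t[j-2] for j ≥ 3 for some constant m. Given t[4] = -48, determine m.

-4

t[3] = -4 + 6m
t[4] = -8 + 10m
So -8 + 10m = -48, giving m = -4.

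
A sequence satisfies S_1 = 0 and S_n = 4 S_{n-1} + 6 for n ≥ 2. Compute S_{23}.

The fixed point is 6/(1 - 4) = -2, so S_n + 2 = 4(S_{n-1} + 2).
Hence S_n = 2·4^{n-1} - 2.
S_{23} = 2·4^{22} - 2 = 2·17592186044416 - 2 = 35184372088830.

35184372088830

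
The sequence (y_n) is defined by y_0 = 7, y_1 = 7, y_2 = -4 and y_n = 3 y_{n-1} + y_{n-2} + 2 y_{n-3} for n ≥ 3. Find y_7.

y_3 = 3·(-4) + 7 + 2·7 = 9
y_4 = 3·9 + (-4) + 2·7 = 37
y_5 = 3·37 + 9 + 2·(-4) = 112
y_6 = 3·112 + 37 + 2·9 = 391
y_7 = 3·391 + 112 + 2·37 = 1359

1359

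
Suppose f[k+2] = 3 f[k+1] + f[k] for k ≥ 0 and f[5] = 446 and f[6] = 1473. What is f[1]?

5

Rearranging, f[k-2] = f[k] - 3 f[k-1].
f[4] = 1473 - 3(446) = 135
f[3] = 446 - 3(135) = 41
f[2] = 135 - 3(41) = 12
f[1] = 41 - 3(12) = 5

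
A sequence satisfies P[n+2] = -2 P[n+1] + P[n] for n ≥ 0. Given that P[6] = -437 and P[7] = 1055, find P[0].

Rearranging, P[n-2] = P[n] + 2 P[n-1].
P[5] = 1055 + 2(-437) = 181
P[4] = -437 + 2(181) = -75
P[3] = 181 + 2(-75) = 31
P[2] = -75 + 2(31) = -13
P[1] = 31 + 2(-13) = 5
P[0] = -13 + 2(5) = -3

-3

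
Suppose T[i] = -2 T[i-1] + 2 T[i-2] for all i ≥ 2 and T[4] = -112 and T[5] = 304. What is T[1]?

Rearranging, T[i-2] = (T[i] + 2 T[i-1]) / 2.
T[3] = (304 + 2*(-112)) / 2 = 80/2 = 40
T[2] = (-112 + 2*40) / 2 = -32/2 = -16
T[1] = (40 + 2*(-16)) / 2 = 8/2 = 4

4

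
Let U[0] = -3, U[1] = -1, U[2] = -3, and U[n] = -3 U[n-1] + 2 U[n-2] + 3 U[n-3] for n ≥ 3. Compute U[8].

U[3] = -3·(-3) + 2·(-1) + 3·(-3) = -2
U[4] = -3·(-2) + 2·(-3) + 3·(-1) = -3
U[5] = -3·(-3) + 2·(-2) + 3·(-3) = -4
U[6] = -3·(-4) + 2·(-3) + 3·(-2) = 0
U[7] = -3·0 + 2·(-4) + 3·(-3) = -17
U[8] = -3·(-17) + 2·0 + 3·(-4) = 39

39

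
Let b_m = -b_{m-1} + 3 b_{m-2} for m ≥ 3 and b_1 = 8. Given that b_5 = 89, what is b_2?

1

Let b_2 = y.
b_3 = 24 - y
b_4 = -24 + 4y
b_5 = 96 - 7y
So 96 - 7y = 89, giving y = 1.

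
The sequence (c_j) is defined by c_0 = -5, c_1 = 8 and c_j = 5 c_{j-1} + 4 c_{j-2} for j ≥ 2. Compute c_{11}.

145210692

c_2 = 5*8 + 4*(-5) = 20
c_3 = 5*20 + 4*8 = 132
c_4 = 5*132 + 4*20 = 740
c_5 = 5*740 + 4*132 = 4228
c_6 = 5*4228 + 4*740 = 24100
c_7 = 5*24100 + 4*4228 = 137412
c_8 = 5*137412 + 4*24100 = 783460
c_9 = 5*783460 + 4*137412 = 4466948
c_{10} = 5*4466948 + 4*783460 = 25468580
c_{11} = 5*25468580 + 4*4466948 = 145210692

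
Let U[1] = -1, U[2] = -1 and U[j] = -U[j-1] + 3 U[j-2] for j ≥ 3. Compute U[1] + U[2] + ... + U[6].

-8

U[3] = -(-1) + 3(-1) = -2
U[4] = -(-2) + 3(-1) = -1
U[5] = -(-1) + 3(-2) = -5
U[6] = -(-5) + 3(-1) = 2
Sum = (-1) + (-1) + (-2) + (-1) + (-5) + 2 = -8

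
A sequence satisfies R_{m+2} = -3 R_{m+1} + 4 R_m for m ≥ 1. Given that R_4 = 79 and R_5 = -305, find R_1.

1

Rearranging, R_{m-2} = (R_m + 3 R_{m-1}) / 4.
R_3 = (-305 + 3*79) / 4 = -68/4 = -17
R_2 = (79 + 3*(-17)) / 4 = 28/4 = 7
R_1 = (-17 + 3*7) / 4 = 4/4 = 1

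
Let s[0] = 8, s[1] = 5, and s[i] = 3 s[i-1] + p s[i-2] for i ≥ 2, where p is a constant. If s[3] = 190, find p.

s[2] = 15 + 8p
s[3] = 45 + 29p
So 45 + 29p = 190, giving p = 5.

5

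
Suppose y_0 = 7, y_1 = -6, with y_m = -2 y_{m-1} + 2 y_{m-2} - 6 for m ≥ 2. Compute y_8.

y_2 = -2(-6) + 2(7) - 6 = 20
y_3 = -2(20) + 2(-6) - 6 = -58
y_4 = -2(-58) + 2(20) - 6 = 150
y_5 = -2(150) + 2(-58) - 6 = -422
y_6 = -2(-422) + 2(150) - 6 = 1138
y_7 = -2(1138) + 2(-422) - 6 = -3126
y_8 = -2(-3126) + 2(1138) - 6 = 8522

8522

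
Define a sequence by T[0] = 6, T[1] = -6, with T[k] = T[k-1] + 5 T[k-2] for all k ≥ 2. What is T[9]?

T[2] = (-6) + 5(6) = 24
T[3] = 24 + 5(-6) = -6
T[4] = (-6) + 5(24) = 114
T[5] = 114 + 5(-6) = 84
T[6] = 84 + 5(114) = 654
T[7] = 654 + 5(84) = 1074
T[8] = 1074 + 5(654) = 4344
T[9] = 4344 + 5(1074) = 9714

9714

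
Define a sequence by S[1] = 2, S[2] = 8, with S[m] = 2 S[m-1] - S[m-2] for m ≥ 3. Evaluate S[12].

S[3] = 2·8 - 2 = 14
S[4] = 2·14 - 8 = 20
S[5] = 2·20 - 14 = 26
S[6] = 2·26 - 20 = 32
S[7] = 2·32 - 26 = 38
S[8] = 2·38 - 32 = 44
S[9] = 2·44 - 38 = 50
S[10] = 2·50 - 44 = 56
S[11] = 2·56 - 50 = 62
S[12] = 2·62 - 56 = 68

68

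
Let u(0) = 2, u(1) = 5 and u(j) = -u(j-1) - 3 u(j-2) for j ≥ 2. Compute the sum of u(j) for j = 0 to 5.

u(2) = -5 - 3(2) = -11
u(3) = -(-11) - 3(5) = -4
u(4) = -(-4) - 3(-11) = 37
u(5) = -37 - 3(-4) = -25
Sum = 2 + 5 + (-11) + (-4) + 37 + (-25) = 4

4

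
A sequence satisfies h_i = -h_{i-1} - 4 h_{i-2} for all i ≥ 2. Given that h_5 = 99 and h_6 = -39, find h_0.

-3

Rearranging, h_{i-2} = (h_i + h_{i-1}) / -4.
h_4 = (-39 + 99) / -4 = 60/-4 = -15
h_3 = (99 + (-15)) / -4 = 84/-4 = -21
h_2 = (-15 + (-21)) / -4 = -36/-4 = 9
h_1 = (-21 + 9) / -4 = -12/-4 = 3
h_0 = (9 + 3) / -4 = 12/-4 = -3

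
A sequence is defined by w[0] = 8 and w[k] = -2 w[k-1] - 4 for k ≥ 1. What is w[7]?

-1196

w[1] = -2(8) - 4 = -20
w[2] = -2(-20) - 4 = 36
w[3] = -2(36) - 4 = -76
w[4] = -2(-76) - 4 = 148
w[5] = -2(148) - 4 = -300
w[6] = -2(-300) - 4 = 596
w[7] = -2(596) - 4 = -1196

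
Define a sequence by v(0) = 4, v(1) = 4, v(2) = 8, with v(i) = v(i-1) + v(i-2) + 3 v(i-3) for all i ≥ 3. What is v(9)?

1972

v(3) = 8 + 4 + 3·4 = 24
v(4) = 24 + 8 + 3·4 = 44
v(5) = 44 + 24 + 3·8 = 92
v(6) = 92 + 44 + 3·24 = 208
v(7) = 208 + 92 + 3·44 = 432
v(8) = 432 + 208 + 3·92 = 916
v(9) = 916 + 432 + 3·208 = 1972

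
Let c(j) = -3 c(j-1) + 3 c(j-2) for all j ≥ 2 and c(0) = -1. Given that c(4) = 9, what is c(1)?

Let c(1) = z.
c(2) = -3 - 3z
c(3) = 9 + 12z
c(4) = -36 - 45z
So -36 - 45z = 9, giving z = -1.

-1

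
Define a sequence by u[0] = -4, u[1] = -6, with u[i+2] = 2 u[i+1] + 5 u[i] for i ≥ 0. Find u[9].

-166486

u[2] = 2(-6) + 5(-4) = -32
u[3] = 2(-32) + 5(-6) = -94
u[4] = 2(-94) + 5(-32) = -348
u[5] = 2(-348) + 5(-94) = -1166
u[6] = 2(-1166) + 5(-348) = -4072
u[7] = 2(-4072) + 5(-1166) = -13974
u[8] = 2(-13974) + 5(-4072) = -48308
u[9] = 2(-48308) + 5(-13974) = -166486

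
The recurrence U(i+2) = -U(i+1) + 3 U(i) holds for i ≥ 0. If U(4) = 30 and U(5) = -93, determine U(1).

Rearranging, U(i-2) = (U(i) + U(i-1)) / 3.
U(3) = (-93 + 30) / 3 = -63/3 = -21
U(2) = (30 + (-21)) / 3 = 9/3 = 3
U(1) = (-21 + 3) / 3 = -18/3 = -6

-6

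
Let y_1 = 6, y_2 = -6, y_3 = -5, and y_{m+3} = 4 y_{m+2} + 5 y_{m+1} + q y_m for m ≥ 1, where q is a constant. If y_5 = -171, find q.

3

y_4 = -50 + 6q
y_5 = -225 + 18q
So -225 + 18q = -171, giving q = 3.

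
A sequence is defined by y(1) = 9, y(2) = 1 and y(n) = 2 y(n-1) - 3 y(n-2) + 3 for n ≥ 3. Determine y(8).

y(3) = 2(1) - 3(9) + 3 = -22
y(4) = 2(-22) - 3(1) + 3 = -44
y(5) = 2(-44) - 3(-22) + 3 = -19
y(6) = 2(-19) - 3(-44) + 3 = 97
y(7) = 2(97) - 3(-19) + 3 = 254
y(8) = 2(254) - 3(97) + 3 = 220

220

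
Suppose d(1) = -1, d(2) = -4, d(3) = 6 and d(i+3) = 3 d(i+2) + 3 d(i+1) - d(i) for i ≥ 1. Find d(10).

d(4) = 3*6 + 3*(-4) - (-1) = 7
d(5) = 3*7 + 3*6 - (-4) = 43
d(6) = 3*43 + 3*7 - 6 = 144
d(7) = 3*144 + 3*43 - 7 = 554
d(8) = 3*554 + 3*144 - 43 = 2051
d(9) = 3*2051 + 3*554 - 144 = 7671
d(10) = 3*7671 + 3*2051 - 554 = 28612

28612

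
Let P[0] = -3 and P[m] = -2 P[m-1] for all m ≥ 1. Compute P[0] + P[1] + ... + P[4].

P[1] = -2*(-3) = 6
P[2] = -2*6 = -12
P[3] = -2*(-12) = 24
P[4] = -2*24 = -48
Sum = (-3) + 6 + (-12) + 24 + (-48) = -33

-33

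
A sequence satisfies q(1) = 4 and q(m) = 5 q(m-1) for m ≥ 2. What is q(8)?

312500

q(2) = 5(4) = 20
q(3) = 5(20) = 100
q(4) = 5(100) = 500
q(5) = 5(500) = 2500
q(6) = 5(2500) = 12500
q(7) = 5(12500) = 62500
q(8) = 5(62500) = 312500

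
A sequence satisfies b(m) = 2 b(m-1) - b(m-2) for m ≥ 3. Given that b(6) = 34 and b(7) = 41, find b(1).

Rearranging, b(m-2) = -(b(m) - 2 b(m-1)).
b(5) = -(41 - 2*34) = 27
b(4) = -(34 - 2*27) = 20
b(3) = -(27 - 2*20) = 13
b(2) = -(20 - 2*13) = 6
b(1) = -(13 - 2*6) = -1

-1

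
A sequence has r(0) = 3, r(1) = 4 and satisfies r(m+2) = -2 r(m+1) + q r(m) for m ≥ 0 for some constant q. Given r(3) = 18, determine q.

r(2) = -8 + 3q
r(3) = 16 - 2q
So 16 - 2q = 18, giving q = -1.

-1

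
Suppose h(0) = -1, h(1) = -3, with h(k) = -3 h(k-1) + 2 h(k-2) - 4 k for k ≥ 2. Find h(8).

5491

h(2) = -3·(-3) + 2·(-1) - 8 = -1
h(3) = -3·(-1) + 2·(-3) - 12 = -15
h(4) = -3·(-15) + 2·(-1) - 16 = 27
h(5) = -3·27 + 2·(-15) - 20 = -131
h(6) = -3·(-131) + 2·27 - 24 = 423
h(7) = -3·423 + 2·(-131) - 28 = -1559
h(8) = -3·(-1559) + 2·423 - 32 = 5491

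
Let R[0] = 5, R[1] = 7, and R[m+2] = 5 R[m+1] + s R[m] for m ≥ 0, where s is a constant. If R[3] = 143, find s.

R[2] = 35 + 5s
R[3] = 175 + 32s
So 175 + 32s = 143, giving s = -1.

-1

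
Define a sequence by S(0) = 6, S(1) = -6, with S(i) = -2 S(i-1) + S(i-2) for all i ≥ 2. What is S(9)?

S(2) = -2*(-6) + 6 = 18
S(3) = -2*18 + (-6) = -42
S(4) = -2*(-42) + 18 = 102
S(5) = -2*102 + (-42) = -246
S(6) = -2*(-246) + 102 = 594
S(7) = -2*594 + (-246) = -1434
S(8) = -2*(-1434) + 594 = 3462
S(9) = -2*3462 + (-1434) = -8358

-8358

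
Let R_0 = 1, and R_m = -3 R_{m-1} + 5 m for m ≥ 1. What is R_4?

11

R_1 = -3·1 + 5 = 2
R_2 = -3·2 + 10 = 4
R_3 = -3·4 + 15 = 3
R_4 = -3·3 + 20 = 11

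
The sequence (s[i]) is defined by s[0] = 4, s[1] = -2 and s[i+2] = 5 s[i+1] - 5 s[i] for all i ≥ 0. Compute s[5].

-2050

s[2] = 5(-2) - 5(4) = -30
s[3] = 5(-30) - 5(-2) = -140
s[4] = 5(-140) - 5(-30) = -550
s[5] = 5(-550) - 5(-140) = -2050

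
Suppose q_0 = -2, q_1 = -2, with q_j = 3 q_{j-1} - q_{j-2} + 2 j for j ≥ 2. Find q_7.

738

q_2 = 3·(-2) - (-2) + 4 = 0
q_3 = 3·0 - (-2) + 6 = 8
q_4 = 3·8 - 0 + 8 = 32
q_5 = 3·32 - 8 + 10 = 98
q_6 = 3·98 - 32 + 12 = 274
q_7 = 3·274 - 98 + 14 = 738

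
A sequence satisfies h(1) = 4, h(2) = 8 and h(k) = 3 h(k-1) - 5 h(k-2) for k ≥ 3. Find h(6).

-172

h(3) = 3*8 - 5*4 = 4
h(4) = 3*4 - 5*8 = -28
h(5) = 3*(-28) - 5*4 = -104
h(6) = 3*(-104) - 5*(-28) = -172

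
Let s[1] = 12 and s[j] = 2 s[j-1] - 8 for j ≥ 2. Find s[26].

134217736

The fixed point is -8/(1 - 2) = 8, so s[j] - 8 = 2(s[j-1] - 8).
Hence s[j] = 4·2^{j-1} + 8.
s[26] = 4·2^{25} + 8 = 4·33554432 + 8 = 134217736.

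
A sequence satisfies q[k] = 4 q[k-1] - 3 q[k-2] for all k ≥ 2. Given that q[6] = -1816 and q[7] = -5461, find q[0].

4

Rearranging, q[k-2] = (q[k] - 4 q[k-1]) / -3.
q[5] = (-5461 - 4*(-1816)) / -3 = 1803/-3 = -601
q[4] = (-1816 - 4*(-601)) / -3 = 588/-3 = -196
q[3] = (-601 - 4*(-196)) / -3 = 183/-3 = -61
q[2] = (-196 - 4*(-61)) / -3 = 48/-3 = -16
q[1] = (-61 - 4*(-16)) / -3 = 3/-3 = -1
q[0] = (-16 - 4*(-1)) / -3 = -12/-3 = 4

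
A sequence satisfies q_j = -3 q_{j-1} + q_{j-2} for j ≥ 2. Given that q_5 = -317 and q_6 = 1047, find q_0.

3

Rearranging, q_{j-2} = q_j + 3 q_{j-1}.
q_4 = 1047 + 3·(-317) = 96
q_3 = -317 + 3·96 = -29
q_2 = 96 + 3·(-29) = 9
q_1 = -29 + 3·9 = -2
q_0 = 9 + 3·(-2) = 3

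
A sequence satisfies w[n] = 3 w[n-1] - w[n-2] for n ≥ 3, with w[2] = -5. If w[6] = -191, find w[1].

Let w[1] = x.
w[3] = -15 - x
w[4] = -40 - 3x
w[5] = -105 - 8x
w[6] = -275 - 21x
So -275 - 21x = -191, giving x = -4.

-4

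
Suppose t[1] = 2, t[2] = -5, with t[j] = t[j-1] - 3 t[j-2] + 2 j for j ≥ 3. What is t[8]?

t[3] = (-5) - 3*2 + 6 = -5
t[4] = (-5) - 3*(-5) + 8 = 18
t[5] = 18 - 3*(-5) + 10 = 43
t[6] = 43 - 3*18 + 12 = 1
t[7] = 1 - 3*43 + 14 = -114
t[8] = (-114) - 3*1 + 16 = -101

-101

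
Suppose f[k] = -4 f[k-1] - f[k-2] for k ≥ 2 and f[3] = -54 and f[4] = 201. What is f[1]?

Rearranging, f[k-2] = -(f[k] + 4 f[k-1]).
f[2] = -(201 + 4(-54)) = 15
f[1] = -(-54 + 4(15)) = -6

-6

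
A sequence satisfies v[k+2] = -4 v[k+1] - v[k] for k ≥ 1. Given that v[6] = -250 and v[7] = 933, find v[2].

-2

Rearranging, v[k-2] = -(v[k] + 4 v[k-1]).
v[5] = -(933 + 4(-250)) = 67
v[4] = -(-250 + 4(67)) = -18
v[3] = -(67 + 4(-18)) = 5
v[2] = -(-18 + 4(5)) = -2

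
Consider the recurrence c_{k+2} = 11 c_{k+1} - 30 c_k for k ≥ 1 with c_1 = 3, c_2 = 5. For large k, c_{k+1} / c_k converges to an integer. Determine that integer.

6

The characteristic equation is r^2 - 11r + 30 = 0, which factors as (r - 6)(r - 5) = 0.
So the roots are 6 and 5. Since |6| > |5| and the coefficient of 6^k is non-zero, the ratio tends to 6.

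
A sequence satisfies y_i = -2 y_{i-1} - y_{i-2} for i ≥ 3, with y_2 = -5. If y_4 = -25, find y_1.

Let y_1 = w.
y_3 = 10 - w
y_4 = -15 + 2w
So -15 + 2w = -25, giving w = -5.

-5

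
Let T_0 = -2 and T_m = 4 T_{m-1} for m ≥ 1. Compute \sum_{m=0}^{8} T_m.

-174762

T_1 = 4(-2) = -8
T_2 = 4(-8) = -32
T_3 = 4(-32) = -128
T_4 = 4(-128) = -512
T_5 = 4(-512) = -2048
T_6 = 4(-2048) = -8192
T_7 = 4(-8192) = -32768
T_8 = 4(-32768) = -131072
Sum = (-2) + (-8) + (-32) + (-128) + (-512) + (-2048) + (-8192) + (-32768) + (-131072) = -174762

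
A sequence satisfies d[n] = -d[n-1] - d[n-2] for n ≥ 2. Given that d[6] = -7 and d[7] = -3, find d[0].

Rearranging, d[n-2] = -(d[n] + d[n-1]).
d[5] = -(-3 + (-7)) = 10
d[4] = -(-7 + 10) = -3
d[3] = -(10 + (-3)) = -7
d[2] = -(-3 + (-7)) = 10
d[1] = -(-7 + 10) = -3
d[0] = -(10 + (-3)) = -7

-7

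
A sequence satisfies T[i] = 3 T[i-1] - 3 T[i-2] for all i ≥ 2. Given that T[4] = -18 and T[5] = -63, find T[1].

8

Rearranging, T[i-2] = (T[i] - 3 T[i-1]) / -3.
T[3] = (-63 - 3*(-18)) / -3 = -9/-3 = 3
T[2] = (-18 - 3*3) / -3 = -27/-3 = 9
T[1] = (3 - 3*9) / -3 = -24/-3 = 8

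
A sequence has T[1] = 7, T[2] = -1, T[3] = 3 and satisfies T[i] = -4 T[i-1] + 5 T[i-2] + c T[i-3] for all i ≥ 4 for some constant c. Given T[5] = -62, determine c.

5

T[4] = -17 + 7c
T[5] = 83 - 29c
So 83 - 29c = -62, giving c = 5.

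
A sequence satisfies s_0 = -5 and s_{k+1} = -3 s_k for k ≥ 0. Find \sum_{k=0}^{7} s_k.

s_1 = -3·(-5) = 15
s_2 = -3·15 = -45
s_3 = -3·(-45) = 135
s_4 = -3·135 = -405
s_5 = -3·(-405) = 1215
s_6 = -3·1215 = -3645
s_7 = -3·(-3645) = 10935
Sum = (-5) + 15 + (-45) + 135 + (-405) + 1215 + (-3645) + 10935 = 8200

8200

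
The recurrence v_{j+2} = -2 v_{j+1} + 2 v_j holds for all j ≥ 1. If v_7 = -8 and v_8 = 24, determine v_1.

4

Rearranging, v_{j-2} = (v_j + 2 v_{j-1}) / 2.
v_6 = (24 + 2·(-8)) / 2 = 8/2 = 4
v_5 = (-8 + 2·4) / 2 = 0/2 = 0
v_4 = (4 + 2·0) / 2 = 4/2 = 2
v_3 = (0 + 2·2) / 2 = 4/2 = 2
v_2 = (2 + 2·2) / 2 = 6/2 = 3
v_1 = (2 + 2·3) / 2 = 8/2 = 4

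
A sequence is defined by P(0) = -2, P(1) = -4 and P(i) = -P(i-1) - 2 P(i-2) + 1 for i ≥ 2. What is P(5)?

P(2) = -(-4) - 2*(-2) + 1 = 9
P(3) = -9 - 2*(-4) + 1 = 0
P(4) = -0 - 2*9 + 1 = -17
P(5) = -(-17) - 2*0 + 1 = 18

18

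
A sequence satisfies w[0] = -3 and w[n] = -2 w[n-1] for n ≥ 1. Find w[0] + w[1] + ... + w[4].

w[1] = -2(-3) = 6
w[2] = -2(6) = -12
w[3] = -2(-12) = 24
w[4] = -2(24) = -48
Sum = (-3) + 6 + (-12) + 24 + (-48) = -33

-33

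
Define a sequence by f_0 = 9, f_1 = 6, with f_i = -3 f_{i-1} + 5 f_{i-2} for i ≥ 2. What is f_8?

83943

f_2 = -3(6) + 5(9) = 27
f_3 = -3(27) + 5(6) = -51
f_4 = -3(-51) + 5(27) = 288
f_5 = -3(288) + 5(-51) = -1119
f_6 = -3(-1119) + 5(288) = 4797
f_7 = -3(4797) + 5(-1119) = -19986
f_8 = -3(-19986) + 5(4797) = 83943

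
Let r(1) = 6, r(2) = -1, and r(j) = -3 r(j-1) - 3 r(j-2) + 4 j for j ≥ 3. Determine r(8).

83

r(3) = -3*(-1) - 3*6 + 12 = -3
r(4) = -3*(-3) - 3*(-1) + 16 = 28
r(5) = -3*28 - 3*(-3) + 20 = -55
r(6) = -3*(-55) - 3*28 + 24 = 105
r(7) = -3*105 - 3*(-55) + 28 = -122
r(8) = -3*(-122) - 3*105 + 32 = 83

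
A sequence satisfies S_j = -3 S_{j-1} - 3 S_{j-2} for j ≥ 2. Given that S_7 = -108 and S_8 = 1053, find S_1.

4

Rearranging, S_{j-2} = (S_j + 3 S_{j-1}) / -3.
S_6 = (1053 + 3*(-108)) / -3 = 729/-3 = -243
S_5 = (-108 + 3*(-243)) / -3 = -837/-3 = 279
S_4 = (-243 + 3*279) / -3 = 594/-3 = -198
S_3 = (279 + 3*(-198)) / -3 = -315/-3 = 105
S_2 = (-198 + 3*105) / -3 = 117/-3 = -39
S_1 = (105 + 3*(-39)) / -3 = -12/-3 = 4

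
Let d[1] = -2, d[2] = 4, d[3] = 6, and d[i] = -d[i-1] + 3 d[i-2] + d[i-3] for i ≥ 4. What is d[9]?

d[4] = -6 + 3(4) + (-2) = 4
d[5] = -4 + 3(6) + 4 = 18
d[6] = -18 + 3(4) + 6 = 0
d[7] = -0 + 3(18) + 4 = 58
d[8] = -58 + 3(0) + 18 = -40
d[9] = -(-40) + 3(58) + 0 = 214

214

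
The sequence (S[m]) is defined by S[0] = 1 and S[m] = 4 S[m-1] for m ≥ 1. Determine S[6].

4096

S[1] = 4*1 = 4
S[2] = 4*4 = 16
S[3] = 4*16 = 64
S[4] = 4*64 = 256
S[5] = 4*256 = 1024
S[6] = 4*1024 = 4096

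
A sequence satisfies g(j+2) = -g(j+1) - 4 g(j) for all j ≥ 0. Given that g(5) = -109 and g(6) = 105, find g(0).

Rearranging, g(j-2) = (g(j) + g(j-1)) / -4.
g(4) = (105 + (-109)) / -4 = -4/-4 = 1
g(3) = (-109 + 1) / -4 = -108/-4 = 27
g(2) = (1 + 27) / -4 = 28/-4 = -7
g(1) = (27 + (-7)) / -4 = 20/-4 = -5
g(0) = (-7 + (-5)) / -4 = -12/-4 = 3

3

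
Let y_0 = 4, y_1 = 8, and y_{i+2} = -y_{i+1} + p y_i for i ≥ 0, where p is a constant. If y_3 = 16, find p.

2

y_2 = -8 + 4p
y_3 = 8 + 4p
So 8 + 4p = 16, giving p = 2.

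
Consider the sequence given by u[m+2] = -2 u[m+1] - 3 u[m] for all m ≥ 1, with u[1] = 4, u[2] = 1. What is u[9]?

u[3] = -2·1 - 3·4 = -14
u[4] = -2·(-14) - 3·1 = 25
u[5] = -2·25 - 3·(-14) = -8
u[6] = -2·(-8) - 3·25 = -59
u[7] = -2·(-59) - 3·(-8) = 142
u[8] = -2·142 - 3·(-59) = -107
u[9] = -2·(-107) - 3·142 = -212

-212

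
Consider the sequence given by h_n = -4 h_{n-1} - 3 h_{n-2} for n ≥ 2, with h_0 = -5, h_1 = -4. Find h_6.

3271

h_2 = -4*(-4) - 3*(-5) = 31
h_3 = -4*31 - 3*(-4) = -112
h_4 = -4*(-112) - 3*31 = 355
h_5 = -4*355 - 3*(-112) = -1084
h_6 = -4*(-1084) - 3*355 = 3271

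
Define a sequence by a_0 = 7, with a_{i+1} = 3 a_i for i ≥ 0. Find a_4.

567

a_1 = 3*7 = 21
a_2 = 3*21 = 63
a_3 = 3*63 = 189
a_4 = 3*189 = 567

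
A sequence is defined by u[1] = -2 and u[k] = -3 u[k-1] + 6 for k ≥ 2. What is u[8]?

7656

u[2] = -3(-2) + 6 = 12
u[3] = -3(12) + 6 = -30
u[4] = -3(-30) + 6 = 96
u[5] = -3(96) + 6 = -282
u[6] = -3(-282) + 6 = 852
u[7] = -3(852) + 6 = -2550
u[8] = -3(-2550) + 6 = 7656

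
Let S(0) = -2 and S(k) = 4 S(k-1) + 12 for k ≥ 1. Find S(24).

The fixed point is 12/(1 - 4) = -4, so S(k) + 4 = 4(S(k-1) + 4).
Hence S(k) = 2·4^k - 4.
S(24) = 2·4^{24} - 4 = 2·281474976710656 - 4 = 562949953421308.

562949953421308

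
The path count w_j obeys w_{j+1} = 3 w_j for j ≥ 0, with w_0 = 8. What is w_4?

648

w_1 = 3(8) = 24
w_2 = 3(24) = 72
w_3 = 3(72) = 216
w_4 = 3(216) = 648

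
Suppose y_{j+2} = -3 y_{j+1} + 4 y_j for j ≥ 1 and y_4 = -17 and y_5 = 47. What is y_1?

-4

Rearranging, y_{j-2} = (y_j + 3 y_{j-1}) / 4.
y_3 = (47 + 3*(-17)) / 4 = -4/4 = -1
y_2 = (-17 + 3*(-1)) / 4 = -20/4 = -5
y_1 = (-1 + 3*(-5)) / 4 = -16/4 = -4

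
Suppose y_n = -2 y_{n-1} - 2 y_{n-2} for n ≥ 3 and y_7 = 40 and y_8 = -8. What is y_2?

Rearranging, y_{n-2} = (y_n + 2 y_{n-1}) / -2.
y_6 = (-8 + 2(40)) / -2 = 72/-2 = -36
y_5 = (40 + 2(-36)) / -2 = -32/-2 = 16
y_4 = (-36 + 2(16)) / -2 = -4/-2 = 2
y_3 = (16 + 2(2)) / -2 = 20/-2 = -10
y_2 = (2 + 2(-10)) / -2 = -18/-2 = 9

9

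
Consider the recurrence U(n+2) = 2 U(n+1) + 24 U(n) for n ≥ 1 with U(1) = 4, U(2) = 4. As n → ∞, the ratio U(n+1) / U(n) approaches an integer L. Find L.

6

The characteristic equation is r^2 - 2r - 24 = 0, which factors as (r - 6)(r + 4) = 0.
So the roots are 6 and -4. Since |6| > |-4| and the coefficient of 6^n is non-zero, the ratio tends to 6.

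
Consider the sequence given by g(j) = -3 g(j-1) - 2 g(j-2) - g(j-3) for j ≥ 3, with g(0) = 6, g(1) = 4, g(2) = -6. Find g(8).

-144

g(3) = -3·(-6) - 2·4 - 6 = 4
g(4) = -3·4 - 2·(-6) - 4 = -4
g(5) = -3·(-4) - 2·4 - (-6) = 10
g(6) = -3·10 - 2·(-4) - 4 = -26
g(7) = -3·(-26) - 2·10 - (-4) = 62
g(8) = -3·62 - 2·(-26) - 10 = -144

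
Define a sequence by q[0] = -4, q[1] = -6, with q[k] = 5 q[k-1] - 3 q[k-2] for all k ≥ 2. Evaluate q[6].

-5652

q[2] = 5(-6) - 3(-4) = -18
q[3] = 5(-18) - 3(-6) = -72
q[4] = 5(-72) - 3(-18) = -306
q[5] = 5(-306) - 3(-72) = -1314
q[6] = 5(-1314) - 3(-306) = -5652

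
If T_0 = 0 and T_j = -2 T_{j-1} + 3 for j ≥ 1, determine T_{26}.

The fixed point is 3/(1 + 2) = 1, so T_j - 1 = -2(T_{j-1} - 1).
Hence T_j = -1·(-2)^j + 1.
T_{26} = -1·(-2)^{26} + 1 = -1·67108864 + 1 = -67108863.

-67108863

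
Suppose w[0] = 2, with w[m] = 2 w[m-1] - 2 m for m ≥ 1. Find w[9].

w[1] = 2(2) - 2 = 2
w[2] = 2(2) - 4 = 0
w[3] = 2(0) - 6 = -6
w[4] = 2(-6) - 8 = -20
w[5] = 2(-20) - 10 = -50
w[6] = 2(-50) - 12 = -112
w[7] = 2(-112) - 14 = -238
w[8] = 2(-238) - 16 = -492
w[9] = 2(-492) - 18 = -1002

-1002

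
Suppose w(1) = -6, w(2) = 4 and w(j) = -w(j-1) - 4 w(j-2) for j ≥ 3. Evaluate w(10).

w(3) = -4 - 4(-6) = 20
w(4) = -20 - 4(4) = -36
w(5) = -(-36) - 4(20) = -44
w(6) = -(-44) - 4(-36) = 188
w(7) = -188 - 4(-44) = -12
w(8) = -(-12) - 4(188) = -740
w(9) = -(-740) - 4(-12) = 788
w(10) = -788 - 4(-740) = 2172

2172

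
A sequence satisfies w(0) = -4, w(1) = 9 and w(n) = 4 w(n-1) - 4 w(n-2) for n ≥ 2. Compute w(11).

183296

w(2) = 4·9 - 4·(-4) = 52
w(3) = 4·52 - 4·9 = 172
w(4) = 4·172 - 4·52 = 480
w(5) = 4·480 - 4·172 = 1232
w(6) = 4·1232 - 4·480 = 3008
w(7) = 4·3008 - 4·1232 = 7104
w(8) = 4·7104 - 4·3008 = 16384
w(9) = 4·16384 - 4·7104 = 37120
w(10) = 4·37120 - 4·16384 = 82944
w(11) = 4·82944 - 4·37120 = 183296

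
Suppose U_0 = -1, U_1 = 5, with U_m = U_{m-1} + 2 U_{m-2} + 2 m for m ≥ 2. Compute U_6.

U_2 = 5 + 2(-1) + 4 = 7
U_3 = 7 + 2(5) + 6 = 23
U_4 = 23 + 2(7) + 8 = 45
U_5 = 45 + 2(23) + 10 = 101
U_6 = 101 + 2(45) + 12 = 203

203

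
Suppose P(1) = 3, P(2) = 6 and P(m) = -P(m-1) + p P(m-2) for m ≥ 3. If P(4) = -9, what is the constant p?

-5

P(3) = -6 + 3p
P(4) = 6 + 3p
So 6 + 3p = -9, giving p = -5.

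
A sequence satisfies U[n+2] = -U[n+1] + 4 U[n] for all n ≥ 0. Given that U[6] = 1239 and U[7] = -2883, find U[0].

Rearranging, U[n-2] = (U[n] + U[n-1]) / 4.
U[5] = (-2883 + 1239) / 4 = -1644/4 = -411
U[4] = (1239 + (-411)) / 4 = 828/4 = 207
U[3] = (-411 + 207) / 4 = -204/4 = -51
U[2] = (207 + (-51)) / 4 = 156/4 = 39
U[1] = (-51 + 39) / 4 = -12/4 = -3
U[0] = (39 + (-3)) / 4 = 36/4 = 9

9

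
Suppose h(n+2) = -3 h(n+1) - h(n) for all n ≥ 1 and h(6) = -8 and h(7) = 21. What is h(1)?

-3

Rearranging, h(n-2) = -(h(n) + 3 h(n-1)).
h(5) = -(21 + 3·(-8)) = 3
h(4) = -(-8 + 3·3) = -1
h(3) = -(3 + 3·(-1)) = 0
h(2) = -(-1 + 3·0) = 1
h(1) = -(0 + 3·1) = -3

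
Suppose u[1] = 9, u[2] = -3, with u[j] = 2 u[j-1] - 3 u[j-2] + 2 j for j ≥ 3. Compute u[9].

u[3] = 2*(-3) - 3*9 + 6 = -27
u[4] = 2*(-27) - 3*(-3) + 8 = -37
u[5] = 2*(-37) - 3*(-27) + 10 = 17
u[6] = 2*17 - 3*(-37) + 12 = 157
u[7] = 2*157 - 3*17 + 14 = 277
u[8] = 2*277 - 3*157 + 16 = 99
u[9] = 2*99 - 3*277 + 18 = -615

-615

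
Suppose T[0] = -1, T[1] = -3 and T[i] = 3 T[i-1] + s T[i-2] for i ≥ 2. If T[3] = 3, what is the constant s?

T[2] = -9 - s
T[3] = -27 - 6s
So -27 - 6s = 3, giving s = -5.

-5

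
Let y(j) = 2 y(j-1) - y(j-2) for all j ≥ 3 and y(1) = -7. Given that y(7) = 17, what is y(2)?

Let y(2) = x.
y(3) = 7 + 2x
y(4) = 14 + 3x
y(5) = 21 + 4x
y(6) = 28 + 5x
y(7) = 35 + 6x
So 35 + 6x = 17, giving x = -3.

-3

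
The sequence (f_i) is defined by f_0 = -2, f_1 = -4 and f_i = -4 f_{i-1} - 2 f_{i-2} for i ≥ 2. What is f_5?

-848

f_2 = -4(-4) - 2(-2) = 20
f_3 = -4(20) - 2(-4) = -72
f_4 = -4(-72) - 2(20) = 248
f_5 = -4(248) - 2(-72) = -848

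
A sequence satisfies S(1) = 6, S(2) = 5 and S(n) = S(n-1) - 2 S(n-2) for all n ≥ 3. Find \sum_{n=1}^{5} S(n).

-16

S(3) = 5 - 2·6 = -7
S(4) = (-7) - 2·5 = -17
S(5) = (-17) - 2·(-7) = -3
Sum = 6 + 5 + (-7) + (-17) + (-3) = -16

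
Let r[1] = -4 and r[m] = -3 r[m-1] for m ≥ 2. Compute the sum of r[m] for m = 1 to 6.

r[2] = -3·(-4) = 12
r[3] = -3·12 = -36
r[4] = -3·(-36) = 108
r[5] = -3·108 = -324
r[6] = -3·(-324) = 972
Sum = (-4) + 12 + (-36) + 108 + (-324) + 972 = 728

728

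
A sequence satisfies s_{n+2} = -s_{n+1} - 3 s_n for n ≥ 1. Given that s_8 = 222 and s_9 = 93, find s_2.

6

Rearranging, s_{n-2} = (s_n + s_{n-1}) / -3.
s_7 = (93 + 222) / -3 = 315/-3 = -105
s_6 = (222 + (-105)) / -3 = 117/-3 = -39
s_5 = (-105 + (-39)) / -3 = -144/-3 = 48
s_4 = (-39 + 48) / -3 = 9/-3 = -3
s_3 = (48 + (-3)) / -3 = 45/-3 = -15
s_2 = (-3 + (-15)) / -3 = -18/-3 = 6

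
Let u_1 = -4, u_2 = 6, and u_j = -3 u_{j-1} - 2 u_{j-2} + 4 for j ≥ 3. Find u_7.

-46

u_3 = -3(6) - 2(-4) + 4 = -6
u_4 = -3(-6) - 2(6) + 4 = 10
u_5 = -3(10) - 2(-6) + 4 = -14
u_6 = -3(-14) - 2(10) + 4 = 26
u_7 = -3(26) - 2(-14) + 4 = -46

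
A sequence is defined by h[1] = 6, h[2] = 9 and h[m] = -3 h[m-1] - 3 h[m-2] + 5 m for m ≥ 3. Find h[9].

900

h[3] = -3(9) - 3(6) + 15 = -30
h[4] = -3(-30) - 3(9) + 20 = 83
h[5] = -3(83) - 3(-30) + 25 = -134
h[6] = -3(-134) - 3(83) + 30 = 183
h[7] = -3(183) - 3(-134) + 35 = -112
h[8] = -3(-112) - 3(183) + 40 = -173
h[9] = -3(-173) - 3(-112) + 45 = 900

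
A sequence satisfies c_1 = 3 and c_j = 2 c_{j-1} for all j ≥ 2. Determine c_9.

768

c_2 = 2*3 = 6
c_3 = 2*6 = 12
c_4 = 2*12 = 24
c_5 = 2*24 = 48
c_6 = 2*48 = 96
c_7 = 2*96 = 192
c_8 = 2*192 = 384
c_9 = 2*384 = 768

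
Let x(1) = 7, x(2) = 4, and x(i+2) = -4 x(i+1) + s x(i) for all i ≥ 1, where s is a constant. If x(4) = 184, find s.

x(3) = -16 + 7s
x(4) = 64 - 24s
So 64 - 24s = 184, giving s = -5.

-5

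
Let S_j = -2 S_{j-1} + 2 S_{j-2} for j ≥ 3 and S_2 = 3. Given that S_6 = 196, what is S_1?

-2

Let S_1 = v.
S_3 = -6 + 2v
S_4 = 18 - 4v
S_5 = -48 + 12v
S_6 = 132 - 32v
So 132 - 32v = 196, giving v = -2.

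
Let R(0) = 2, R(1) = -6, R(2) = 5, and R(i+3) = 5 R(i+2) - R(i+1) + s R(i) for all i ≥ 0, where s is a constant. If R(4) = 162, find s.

3

R(3) = 31 + 2s
R(4) = 150 + 4s
So 150 + 4s = 162, giving s = 3.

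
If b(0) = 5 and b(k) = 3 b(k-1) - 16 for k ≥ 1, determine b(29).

-205891132094641

The fixed point is -16/(1 - 3) = 8, so b(k) - 8 = 3(b(k-1) - 8).
Hence b(k) = -3·3^k + 8.
b(29) = -3·3^{29} + 8 = -3·68630377364883 + 8 = -205891132094641.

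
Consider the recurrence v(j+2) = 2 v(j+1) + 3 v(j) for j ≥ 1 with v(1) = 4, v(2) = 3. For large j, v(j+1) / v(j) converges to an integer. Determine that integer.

The characteristic equation is r^2 - 2r - 3 = 0, which factors as (r - 3)(r + 1) = 0.
So the roots are 3 and -1. Since |3| > |-1| and the coefficient of 3^j is non-zero, the ratio tends to 3.

3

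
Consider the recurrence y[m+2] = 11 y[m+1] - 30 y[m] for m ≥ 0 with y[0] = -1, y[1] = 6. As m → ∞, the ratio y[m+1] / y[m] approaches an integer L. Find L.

The characteristic equation is r^2 - 11r + 30 = 0, which factors as (r - 6)(r - 5) = 0.
So the roots are 6 and 5. Since |6| > |5| and the coefficient of 6^m is non-zero, the ratio tends to 6.

6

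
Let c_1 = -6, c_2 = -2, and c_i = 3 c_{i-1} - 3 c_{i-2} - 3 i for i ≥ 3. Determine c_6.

-72

c_3 = 3·(-2) - 3·(-6) - 9 = 3
c_4 = 3·3 - 3·(-2) - 12 = 3
c_5 = 3·3 - 3·3 - 15 = -15
c_6 = 3·(-15) - 3·3 - 18 = -72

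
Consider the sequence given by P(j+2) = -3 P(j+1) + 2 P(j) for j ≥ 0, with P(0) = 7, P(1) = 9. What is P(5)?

705

P(2) = -3·9 + 2·7 = -13
P(3) = -3·(-13) + 2·9 = 57
P(4) = -3·57 + 2·(-13) = -197
P(5) = -3·(-197) + 2·57 = 705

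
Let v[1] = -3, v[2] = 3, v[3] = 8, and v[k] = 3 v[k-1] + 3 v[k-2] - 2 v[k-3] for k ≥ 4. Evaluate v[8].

6783

v[4] = 3(8) + 3(3) - 2(-3) = 39
v[5] = 3(39) + 3(8) - 2(3) = 135
v[6] = 3(135) + 3(39) - 2(8) = 506
v[7] = 3(506) + 3(135) - 2(39) = 1845
v[8] = 3(1845) + 3(506) - 2(135) = 6783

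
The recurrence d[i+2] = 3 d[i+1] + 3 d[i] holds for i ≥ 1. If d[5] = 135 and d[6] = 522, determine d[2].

Rearranging, d[i-2] = (d[i] - 3 d[i-1]) / 3.
d[4] = (522 - 3*135) / 3 = 117/3 = 39
d[3] = (135 - 3*39) / 3 = 18/3 = 6
d[2] = (39 - 3*6) / 3 = 21/3 = 7

7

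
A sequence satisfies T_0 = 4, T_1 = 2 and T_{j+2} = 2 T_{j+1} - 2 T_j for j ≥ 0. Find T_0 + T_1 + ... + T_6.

T_2 = 2·2 - 2·4 = -4
T_3 = 2·(-4) - 2·2 = -12
T_4 = 2·(-12) - 2·(-4) = -16
T_5 = 2·(-16) - 2·(-12) = -8
T_6 = 2·(-8) - 2·(-16) = 16
Sum = 4 + 2 + (-4) + (-12) + (-16) + (-8) + 16 = -18

-18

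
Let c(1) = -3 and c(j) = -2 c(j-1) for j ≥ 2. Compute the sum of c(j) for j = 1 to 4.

15

c(2) = -2*(-3) = 6
c(3) = -2*6 = -12
c(4) = -2*(-12) = 24
Sum = (-3) + 6 + (-12) + 24 = 15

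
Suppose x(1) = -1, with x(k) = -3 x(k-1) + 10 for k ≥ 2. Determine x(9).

-22961

x(2) = -3*(-1) + 10 = 13
x(3) = -3*13 + 10 = -29
x(4) = -3*(-29) + 10 = 97
x(5) = -3*97 + 10 = -281
x(6) = -3*(-281) + 10 = 853
x(7) = -3*853 + 10 = -2549
x(8) = -3*(-2549) + 10 = 7657
x(9) = -3*7657 + 10 = -22961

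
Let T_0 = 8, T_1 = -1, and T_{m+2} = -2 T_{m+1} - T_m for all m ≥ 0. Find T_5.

T_2 = -2(-1) - 8 = -6
T_3 = -2(-6) - (-1) = 13
T_4 = -2(13) - (-6) = -20
T_5 = -2(-20) - 13 = 27

27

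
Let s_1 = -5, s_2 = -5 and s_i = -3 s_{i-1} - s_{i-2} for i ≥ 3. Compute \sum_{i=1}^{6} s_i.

-280

s_3 = -3(-5) - (-5) = 20
s_4 = -3(20) - (-5) = -55
s_5 = -3(-55) - 20 = 145
s_6 = -3(145) - (-55) = -380
Sum = (-5) + (-5) + 20 + (-55) + 145 + (-380) = -280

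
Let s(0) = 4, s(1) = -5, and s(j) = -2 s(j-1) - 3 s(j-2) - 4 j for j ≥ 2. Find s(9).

s(2) = -2(-5) - 3(4) - 8 = -10
s(3) = -2(-10) - 3(-5) - 12 = 23
s(4) = -2(23) - 3(-10) - 16 = -32
s(5) = -2(-32) - 3(23) - 20 = -25
s(6) = -2(-25) - 3(-32) - 24 = 122
s(7) = -2(122) - 3(-25) - 28 = -197
s(8) = -2(-197) - 3(122) - 32 = -4
s(9) = -2(-4) - 3(-197) - 36 = 563

563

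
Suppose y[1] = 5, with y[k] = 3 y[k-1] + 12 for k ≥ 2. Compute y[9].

72165

y[2] = 3·5 + 12 = 27
y[3] = 3·27 + 12 = 93
y[4] = 3·93 + 12 = 291
y[5] = 3·291 + 12 = 885
y[6] = 3·885 + 12 = 2667
y[7] = 3·2667 + 12 = 8013
y[8] = 3·8013 + 12 = 24051
y[9] = 3·24051 + 12 = 72165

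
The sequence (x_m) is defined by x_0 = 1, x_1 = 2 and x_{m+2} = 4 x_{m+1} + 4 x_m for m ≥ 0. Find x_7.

x_2 = 4*2 + 4*1 = 12
x_3 = 4*12 + 4*2 = 56
x_4 = 4*56 + 4*12 = 272
x_5 = 4*272 + 4*56 = 1312
x_6 = 4*1312 + 4*272 = 6336
x_7 = 4*6336 + 4*1312 = 30592

30592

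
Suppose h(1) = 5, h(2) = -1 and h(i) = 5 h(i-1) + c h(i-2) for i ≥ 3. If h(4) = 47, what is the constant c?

h(3) = -5 + 5c
h(4) = -25 + 24c
So -25 + 24c = 47, giving c = 3.

3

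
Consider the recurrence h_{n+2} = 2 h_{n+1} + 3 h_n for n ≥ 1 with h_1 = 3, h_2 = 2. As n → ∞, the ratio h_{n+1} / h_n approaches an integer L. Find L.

3

The characteristic equation is r^2 - 2r - 3 = 0, which factors as (r - 3)(r + 1) = 0.
So the roots are 3 and -1. Since |3| > |-1| and the coefficient of 3^n is non-zero, the ratio tends to 3.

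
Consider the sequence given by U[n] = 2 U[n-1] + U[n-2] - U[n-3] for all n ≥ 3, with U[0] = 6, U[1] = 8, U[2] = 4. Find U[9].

936

U[3] = 2(4) + 8 - 6 = 10
U[4] = 2(10) + 4 - 8 = 16
U[5] = 2(16) + 10 - 4 = 38
U[6] = 2(38) + 16 - 10 = 82
U[7] = 2(82) + 38 - 16 = 186
U[8] = 2(186) + 82 - 38 = 416
U[9] = 2(416) + 186 - 82 = 936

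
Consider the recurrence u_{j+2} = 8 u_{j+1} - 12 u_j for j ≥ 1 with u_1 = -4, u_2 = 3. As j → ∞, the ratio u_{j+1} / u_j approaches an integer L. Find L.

6

The characteristic equation is r^2 - 8r + 12 = 0, which factors as (r - 6)(r - 2) = 0.
So the roots are 6 and 2. Since |6| > |2| and the coefficient of 6^j is non-zero, the ratio tends to 6.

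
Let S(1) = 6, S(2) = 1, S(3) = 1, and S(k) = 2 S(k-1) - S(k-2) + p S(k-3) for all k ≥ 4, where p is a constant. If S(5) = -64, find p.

S(4) = 1 + 6p
S(5) = 1 + 13p
So 1 + 13p = -64, giving p = -5.

-5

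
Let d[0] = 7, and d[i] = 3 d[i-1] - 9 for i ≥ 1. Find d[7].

d[1] = 3·7 - 9 = 12
d[2] = 3·12 - 9 = 27
d[3] = 3·27 - 9 = 72
d[4] = 3·72 - 9 = 207
d[5] = 3·207 - 9 = 612
d[6] = 3·612 - 9 = 1827
d[7] = 3·1827 - 9 = 5472

5472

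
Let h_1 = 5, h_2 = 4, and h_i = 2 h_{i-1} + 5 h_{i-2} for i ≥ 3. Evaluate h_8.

13306

h_3 = 2*4 + 5*5 = 33
h_4 = 2*33 + 5*4 = 86
h_5 = 2*86 + 5*33 = 337
h_6 = 2*337 + 5*86 = 1104
h_7 = 2*1104 + 5*337 = 3893
h_8 = 2*3893 + 5*1104 = 13306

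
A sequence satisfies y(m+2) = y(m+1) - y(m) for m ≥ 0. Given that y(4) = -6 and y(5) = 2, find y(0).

8

Rearranging, y(m-2) = -(y(m) - y(m-1)).
y(3) = -(2 - (-6)) = -8
y(2) = -(-6 - (-8)) = -2
y(1) = -(-8 - (-2)) = 6
y(0) = -(-2 - 6) = 8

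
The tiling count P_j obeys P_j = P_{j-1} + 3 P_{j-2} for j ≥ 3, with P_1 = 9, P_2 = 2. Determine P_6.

P_3 = 2 + 3*9 = 29
P_4 = 29 + 3*2 = 35
P_5 = 35 + 3*29 = 122
P_6 = 122 + 3*35 = 227

227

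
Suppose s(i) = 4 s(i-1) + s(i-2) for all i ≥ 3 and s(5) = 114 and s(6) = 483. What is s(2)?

3

Rearranging, s(i-2) = s(i) - 4 s(i-1).
s(4) = 483 - 4*114 = 27
s(3) = 114 - 4*27 = 6
s(2) = 27 - 4*6 = 3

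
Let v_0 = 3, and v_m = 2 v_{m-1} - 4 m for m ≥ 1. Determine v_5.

-132

v_1 = 2·3 - 4 = 2
v_2 = 2·2 - 8 = -4
v_3 = 2·(-4) - 12 = -20
v_4 = 2·(-20) - 16 = -56
v_5 = 2·(-56) - 20 = -132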